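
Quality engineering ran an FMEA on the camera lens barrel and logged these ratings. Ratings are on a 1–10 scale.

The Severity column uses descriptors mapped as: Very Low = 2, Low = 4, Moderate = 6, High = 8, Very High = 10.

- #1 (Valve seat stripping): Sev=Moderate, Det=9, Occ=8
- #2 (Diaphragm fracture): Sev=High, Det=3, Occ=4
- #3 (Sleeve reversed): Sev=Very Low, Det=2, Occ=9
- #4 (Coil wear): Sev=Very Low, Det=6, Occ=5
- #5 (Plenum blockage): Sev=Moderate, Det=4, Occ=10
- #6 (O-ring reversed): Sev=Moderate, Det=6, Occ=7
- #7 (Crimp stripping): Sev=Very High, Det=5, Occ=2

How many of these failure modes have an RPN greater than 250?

2

RPN = Severity × Occurrence × Detection:
  #1: 6 × 8 × 9 = 432
  #2: 8 × 4 × 3 = 96
  #3: 2 × 9 × 2 = 36
  #4: 2 × 5 × 6 = 60
  #5: 6 × 10 × 4 = 240
  #6: 6 × 7 × 6 = 252
  #7: 10 × 2 × 5 = 100
Modes with RPN > 250: #1 (432), #6 (252) → 2.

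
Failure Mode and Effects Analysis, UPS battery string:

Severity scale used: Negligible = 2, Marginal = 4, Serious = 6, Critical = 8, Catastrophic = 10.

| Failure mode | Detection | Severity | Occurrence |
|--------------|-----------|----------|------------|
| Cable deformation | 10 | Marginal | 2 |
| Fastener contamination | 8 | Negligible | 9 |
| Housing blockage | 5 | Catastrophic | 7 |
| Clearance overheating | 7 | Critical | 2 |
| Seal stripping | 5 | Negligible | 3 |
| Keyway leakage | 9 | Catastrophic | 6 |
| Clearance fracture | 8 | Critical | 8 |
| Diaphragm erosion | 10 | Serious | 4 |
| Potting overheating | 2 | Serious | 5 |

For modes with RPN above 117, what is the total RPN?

1786

RPN = Severity × Occurrence × Detection:
  Cable deformation: 4 × 2 × 10 = 80
  Fastener contamination: 2 × 9 × 8 = 144
  Housing blockage: 10 × 7 × 5 = 350
  Clearance overheating: 8 × 2 × 7 = 112
  Seal stripping: 2 × 3 × 5 = 30
  Keyway leakage: 10 × 6 × 9 = 540
  Clearance fracture: 8 × 8 × 8 = 512
  Diaphragm erosion: 6 × 4 × 10 = 240
  Potting overheating: 6 × 5 × 2 = 60
RPN > 117: Fastener contamination (144), Housing blockage (350), Keyway leakage (540), Clearance fracture (512), Diaphragm erosion (240).
Sum: 144 + 350 + 540 + 512 + 240 = 1786.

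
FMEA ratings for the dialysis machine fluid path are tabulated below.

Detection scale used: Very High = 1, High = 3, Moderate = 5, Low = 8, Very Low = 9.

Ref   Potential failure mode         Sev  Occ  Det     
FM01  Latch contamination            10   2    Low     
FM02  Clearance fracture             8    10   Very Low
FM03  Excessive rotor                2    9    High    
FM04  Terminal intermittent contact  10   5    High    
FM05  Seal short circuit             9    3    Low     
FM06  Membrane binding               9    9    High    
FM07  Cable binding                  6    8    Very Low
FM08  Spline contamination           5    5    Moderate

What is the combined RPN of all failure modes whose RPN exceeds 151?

1771

RPN = Severity × Occurrence × Detection:
  FM01: 10 × 2 × 8 = 160
  FM02: 8 × 10 × 9 = 720
  FM03: 2 × 9 × 3 = 54
  FM04: 10 × 5 × 3 = 150
  FM05: 9 × 3 × 8 = 216
  FM06: 9 × 9 × 3 = 243
  FM07: 6 × 8 × 9 = 432
  FM08: 5 × 5 × 5 = 125
RPN > 151: FM01 (160), FM02 (720), FM05 (216), FM06 (243), FM07 (432).
Sum: 160 + 720 + 216 + 243 + 432 = 1771.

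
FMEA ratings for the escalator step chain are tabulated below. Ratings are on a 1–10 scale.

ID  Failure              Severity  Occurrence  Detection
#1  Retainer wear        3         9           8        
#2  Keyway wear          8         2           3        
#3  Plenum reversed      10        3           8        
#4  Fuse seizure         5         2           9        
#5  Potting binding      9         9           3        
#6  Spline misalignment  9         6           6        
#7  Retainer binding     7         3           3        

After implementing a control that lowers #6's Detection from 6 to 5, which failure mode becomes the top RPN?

RPN = Severity × Occurrence × Detection:
  #1: 3 × 9 × 8 = 216
  #2: 8 × 2 × 3 = 48
  #3: 10 × 3 × 8 = 240
  #4: 5 × 2 × 9 = 90
  #5: 9 × 9 × 3 = 243
  #6: 9 × 6 × 6 = 324
  #7: 7 × 3 × 3 = 63
After action: #6 → 9 × 6 × 5 = 270.
Revised RPNs: #6=270, #5=243, #3=240, #1=216, #4=90, #7=63, #2=48.
Highest is now #6 (270).

#6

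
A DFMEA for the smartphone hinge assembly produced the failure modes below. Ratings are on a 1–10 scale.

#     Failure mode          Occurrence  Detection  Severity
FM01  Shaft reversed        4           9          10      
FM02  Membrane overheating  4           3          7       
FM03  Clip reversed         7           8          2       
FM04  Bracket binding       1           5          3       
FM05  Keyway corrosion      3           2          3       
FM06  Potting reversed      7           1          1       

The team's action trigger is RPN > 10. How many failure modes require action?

RPN = Severity × Occurrence × Detection:
  FM01: 10 × 4 × 9 = 360
  FM02: 7 × 4 × 3 = 84
  FM03: 2 × 7 × 8 = 112
  FM04: 3 × 1 × 5 = 15
  FM05: 3 × 3 × 2 = 18
  FM06: 1 × 7 × 1 = 7
Modes with RPN > 10: FM01 (360), FM02 (84), FM03 (112), FM04 (15), FM05 (18) → 5.

5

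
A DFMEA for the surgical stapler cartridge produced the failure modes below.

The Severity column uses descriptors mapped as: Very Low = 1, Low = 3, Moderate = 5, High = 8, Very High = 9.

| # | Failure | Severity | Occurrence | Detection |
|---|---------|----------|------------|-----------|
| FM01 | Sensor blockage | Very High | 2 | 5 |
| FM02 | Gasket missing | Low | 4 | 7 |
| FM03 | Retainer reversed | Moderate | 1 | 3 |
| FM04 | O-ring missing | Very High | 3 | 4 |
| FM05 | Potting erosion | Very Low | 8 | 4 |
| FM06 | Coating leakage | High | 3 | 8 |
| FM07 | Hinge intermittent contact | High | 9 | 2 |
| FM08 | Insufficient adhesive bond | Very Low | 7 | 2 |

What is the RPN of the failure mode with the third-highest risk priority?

108

RPN = Severity × Occurrence × Detection:
  FM01: 9 × 2 × 5 = 90
  FM02: 3 × 4 × 7 = 84
  FM03: 5 × 1 × 3 = 15
  FM04: 9 × 3 × 4 = 108
  FM05: 1 × 8 × 4 = 32
  FM06: 8 × 3 × 8 = 192
  FM07: 8 × 9 × 2 = 144
  FM08: 1 × 7 × 2 = 14
Sorted descending: 192, 144, 108, 90, 84, 32, 15, 14.
The third-highest RPN is 108 (FM04).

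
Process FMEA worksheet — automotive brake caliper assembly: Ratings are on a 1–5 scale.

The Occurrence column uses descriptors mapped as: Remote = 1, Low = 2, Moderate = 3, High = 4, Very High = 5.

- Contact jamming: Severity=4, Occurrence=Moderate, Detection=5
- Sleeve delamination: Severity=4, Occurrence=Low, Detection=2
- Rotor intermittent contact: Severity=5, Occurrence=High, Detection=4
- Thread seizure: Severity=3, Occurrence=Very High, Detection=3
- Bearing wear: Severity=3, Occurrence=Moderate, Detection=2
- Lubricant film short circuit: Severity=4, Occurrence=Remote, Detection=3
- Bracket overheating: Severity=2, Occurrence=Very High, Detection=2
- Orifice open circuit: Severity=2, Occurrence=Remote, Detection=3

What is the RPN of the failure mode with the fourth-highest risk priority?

RPN = Severity × Occurrence × Detection:
  Contact jamming: 4 × 3 × 5 = 60
  Sleeve delamination: 4 × 2 × 2 = 16
  Rotor intermittent contact: 5 × 4 × 4 = 80
  Thread seizure: 3 × 5 × 3 = 45
  Bearing wear: 3 × 3 × 2 = 18
  Lubricant film short circuit: 4 × 1 × 3 = 12
  Bracket overheating: 2 × 5 × 2 = 20
  Orifice open circuit: 2 × 1 × 3 = 6
Sorted descending: 80, 60, 45, 20, 18, 16, 12, 6.
The fourth-highest RPN is 20 (Bracket overheating).

20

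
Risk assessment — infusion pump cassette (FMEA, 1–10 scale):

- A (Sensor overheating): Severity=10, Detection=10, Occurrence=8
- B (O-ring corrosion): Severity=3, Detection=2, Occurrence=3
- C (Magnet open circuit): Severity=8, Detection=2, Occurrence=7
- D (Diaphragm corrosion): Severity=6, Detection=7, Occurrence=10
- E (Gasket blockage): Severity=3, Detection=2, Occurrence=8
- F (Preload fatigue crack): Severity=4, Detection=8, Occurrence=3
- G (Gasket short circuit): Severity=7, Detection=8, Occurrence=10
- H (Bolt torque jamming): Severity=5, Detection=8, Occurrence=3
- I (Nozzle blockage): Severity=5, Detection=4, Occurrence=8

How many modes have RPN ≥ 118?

RPN = Severity × Occurrence × Detection:
  A: 10 × 8 × 10 = 800
  B: 3 × 3 × 2 = 18
  C: 8 × 7 × 2 = 112
  D: 6 × 10 × 7 = 420
  E: 3 × 8 × 2 = 48
  F: 4 × 3 × 8 = 96
  G: 7 × 10 × 8 = 560
  H: 5 × 3 × 8 = 120
  I: 5 × 8 × 4 = 160
Modes with RPN ≥ 118: A (800), D (420), G (560), H (120), I (160) → 5.

5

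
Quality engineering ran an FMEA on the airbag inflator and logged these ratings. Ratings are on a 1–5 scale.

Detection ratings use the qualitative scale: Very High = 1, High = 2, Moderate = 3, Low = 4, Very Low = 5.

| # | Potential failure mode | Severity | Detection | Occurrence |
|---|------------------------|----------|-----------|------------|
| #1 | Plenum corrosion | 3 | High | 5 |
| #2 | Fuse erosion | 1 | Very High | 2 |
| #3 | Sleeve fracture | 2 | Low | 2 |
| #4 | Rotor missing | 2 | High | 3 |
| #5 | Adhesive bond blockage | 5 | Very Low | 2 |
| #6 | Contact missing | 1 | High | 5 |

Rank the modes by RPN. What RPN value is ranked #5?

10

RPN = Severity × Occurrence × Detection:
  #1: 3 × 5 × 2 = 30
  #2: 1 × 2 × 1 = 2
  #3: 2 × 2 × 4 = 16
  #4: 2 × 3 × 2 = 12
  #5: 5 × 2 × 5 = 50
  #6: 1 × 5 × 2 = 10
Sorted descending: 50, 30, 16, 12, 10, 2.
The fifth-highest RPN is 10 (#6).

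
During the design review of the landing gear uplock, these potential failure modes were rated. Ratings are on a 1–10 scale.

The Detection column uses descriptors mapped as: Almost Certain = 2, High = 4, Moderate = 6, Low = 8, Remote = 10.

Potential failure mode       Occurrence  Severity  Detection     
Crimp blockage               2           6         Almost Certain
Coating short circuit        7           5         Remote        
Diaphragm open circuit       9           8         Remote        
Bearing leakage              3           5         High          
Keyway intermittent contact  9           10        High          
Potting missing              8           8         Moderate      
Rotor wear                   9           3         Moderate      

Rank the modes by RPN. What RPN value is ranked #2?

RPN = Severity × Occurrence × Detection:
  Crimp blockage: 6 × 2 × 2 = 24
  Coating short circuit: 5 × 7 × 10 = 350
  Diaphragm open circuit: 8 × 9 × 10 = 720
  Bearing leakage: 5 × 3 × 4 = 60
  Keyway intermittent contact: 10 × 9 × 4 = 360
  Potting missing: 8 × 8 × 6 = 384
  Rotor wear: 3 × 9 × 6 = 162
Sorted descending: 720, 384, 360, 350, 162, 60, 24.
The second-highest RPN is 384 (Potting missing).

384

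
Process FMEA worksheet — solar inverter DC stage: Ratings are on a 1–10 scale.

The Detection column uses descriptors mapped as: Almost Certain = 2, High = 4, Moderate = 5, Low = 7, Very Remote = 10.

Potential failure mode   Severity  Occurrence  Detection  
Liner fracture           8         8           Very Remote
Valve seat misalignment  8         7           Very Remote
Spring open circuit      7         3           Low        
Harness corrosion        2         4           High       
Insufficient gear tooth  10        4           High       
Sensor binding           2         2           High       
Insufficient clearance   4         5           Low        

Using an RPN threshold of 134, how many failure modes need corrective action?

RPN = Severity × Occurrence × Detection:
  Liner fracture: 8 × 8 × 10 = 640
  Valve seat misalignment: 8 × 7 × 10 = 560
  Spring open circuit: 7 × 3 × 7 = 147
  Harness corrosion: 2 × 4 × 4 = 32
  Insufficient gear tooth: 10 × 4 × 4 = 160
  Sensor binding: 2 × 2 × 4 = 16
  Insufficient clearance: 4 × 5 × 7 = 140
Modes with RPN ≥ 134: Liner fracture (640), Valve seat misalignment (560), Spring open circuit (147), Insufficient gear tooth (160), Insufficient clearance (140) → 5.

5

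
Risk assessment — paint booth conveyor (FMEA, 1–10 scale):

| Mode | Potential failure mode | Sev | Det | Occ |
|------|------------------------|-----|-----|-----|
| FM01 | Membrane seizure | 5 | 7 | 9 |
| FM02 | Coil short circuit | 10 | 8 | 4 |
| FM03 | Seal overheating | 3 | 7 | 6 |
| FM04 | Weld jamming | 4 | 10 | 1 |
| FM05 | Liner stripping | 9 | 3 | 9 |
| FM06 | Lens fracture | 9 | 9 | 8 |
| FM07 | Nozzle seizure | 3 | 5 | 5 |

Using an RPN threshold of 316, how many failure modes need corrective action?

RPN = Severity × Occurrence × Detection:
  FM01: 5 × 9 × 7 = 315
  FM02: 10 × 4 × 8 = 320
  FM03: 3 × 6 × 7 = 126
  FM04: 4 × 1 × 10 = 40
  FM05: 9 × 9 × 3 = 243
  FM06: 9 × 8 × 9 = 648
  FM07: 3 × 5 × 5 = 75
Modes with RPN ≥ 316: FM02 (320), FM06 (648) → 2.

2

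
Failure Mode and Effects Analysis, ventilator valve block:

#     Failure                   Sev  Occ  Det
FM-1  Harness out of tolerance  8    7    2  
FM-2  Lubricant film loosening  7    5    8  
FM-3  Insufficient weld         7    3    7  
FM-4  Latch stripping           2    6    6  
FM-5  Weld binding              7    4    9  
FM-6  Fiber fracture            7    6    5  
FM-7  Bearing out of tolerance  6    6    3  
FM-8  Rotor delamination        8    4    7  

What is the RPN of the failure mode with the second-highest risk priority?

252

RPN = Severity × Occurrence × Detection:
  FM-1: 8 × 7 × 2 = 112
  FM-2: 7 × 5 × 8 = 280
  FM-3: 7 × 3 × 7 = 147
  FM-4: 2 × 6 × 6 = 72
  FM-5: 7 × 4 × 9 = 252
  FM-6: 7 × 6 × 5 = 210
  FM-7: 6 × 6 × 3 = 108
  FM-8: 8 × 4 × 7 = 224
Sorted descending: 280, 252, 224, 210, 147, 112, 108, 72.
The second-highest RPN is 252 (FM-5).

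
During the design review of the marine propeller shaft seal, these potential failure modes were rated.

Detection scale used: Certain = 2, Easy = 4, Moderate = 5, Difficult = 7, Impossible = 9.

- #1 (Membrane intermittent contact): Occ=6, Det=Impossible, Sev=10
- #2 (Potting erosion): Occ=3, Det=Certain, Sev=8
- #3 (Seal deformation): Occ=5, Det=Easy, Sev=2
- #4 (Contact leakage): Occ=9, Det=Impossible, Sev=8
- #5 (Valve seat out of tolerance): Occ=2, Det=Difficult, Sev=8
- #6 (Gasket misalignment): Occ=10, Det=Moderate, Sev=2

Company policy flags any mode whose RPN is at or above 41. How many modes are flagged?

5

RPN = Severity × Occurrence × Detection:
  #1: 10 × 6 × 9 = 540
  #2: 8 × 3 × 2 = 48
  #3: 2 × 5 × 4 = 40
  #4: 8 × 9 × 9 = 648
  #5: 8 × 2 × 7 = 112
  #6: 2 × 10 × 5 = 100
Modes with RPN ≥ 41: #1 (540), #2 (48), #4 (648), #5 (112), #6 (100) → 5.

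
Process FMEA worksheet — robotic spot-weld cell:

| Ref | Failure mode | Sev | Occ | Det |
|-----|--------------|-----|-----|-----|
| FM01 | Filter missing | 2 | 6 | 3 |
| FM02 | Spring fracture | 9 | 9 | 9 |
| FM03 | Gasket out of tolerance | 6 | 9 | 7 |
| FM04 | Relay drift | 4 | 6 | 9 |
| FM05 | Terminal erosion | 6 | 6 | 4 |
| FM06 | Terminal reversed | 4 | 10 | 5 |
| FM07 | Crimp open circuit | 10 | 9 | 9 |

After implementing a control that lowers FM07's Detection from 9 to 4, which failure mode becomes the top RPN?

RPN = Severity × Occurrence × Detection:
  FM01: 2 × 6 × 3 = 36
  FM02: 9 × 9 × 9 = 729
  FM03: 6 × 9 × 7 = 378
  FM04: 4 × 6 × 9 = 216
  FM05: 6 × 6 × 4 = 144
  FM06: 4 × 10 × 5 = 200
  FM07: 10 × 9 × 9 = 810
After action: FM07 → 10 × 9 × 4 = 360.
Revised RPNs: FM02=729, FM03=378, FM07=360, FM04=216, FM06=200, FM05=144, FM01=36.
Highest is now FM02 (729).

FM02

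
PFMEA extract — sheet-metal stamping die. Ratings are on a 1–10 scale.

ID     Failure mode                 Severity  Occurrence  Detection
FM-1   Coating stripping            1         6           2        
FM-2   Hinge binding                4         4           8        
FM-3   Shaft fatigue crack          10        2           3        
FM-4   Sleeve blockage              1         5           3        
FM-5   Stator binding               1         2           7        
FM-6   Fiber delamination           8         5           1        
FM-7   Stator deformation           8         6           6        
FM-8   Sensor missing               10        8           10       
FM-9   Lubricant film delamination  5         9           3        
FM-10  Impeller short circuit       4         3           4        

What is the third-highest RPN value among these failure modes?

135

RPN = Severity × Occurrence × Detection:
  FM-1: 1 × 6 × 2 = 12
  FM-2: 4 × 4 × 8 = 128
  FM-3: 10 × 2 × 3 = 60
  FM-4: 1 × 5 × 3 = 15
  FM-5: 1 × 2 × 7 = 14
  FM-6: 8 × 5 × 1 = 40
  FM-7: 8 × 6 × 6 = 288
  FM-8: 10 × 8 × 10 = 800
  FM-9: 5 × 9 × 3 = 135
  FM-10: 4 × 3 × 4 = 48
Sorted descending: 800, 288, 135, 128, 60, 48, 40, 15, 14, 12.
The third-highest RPN is 135 (FM-9).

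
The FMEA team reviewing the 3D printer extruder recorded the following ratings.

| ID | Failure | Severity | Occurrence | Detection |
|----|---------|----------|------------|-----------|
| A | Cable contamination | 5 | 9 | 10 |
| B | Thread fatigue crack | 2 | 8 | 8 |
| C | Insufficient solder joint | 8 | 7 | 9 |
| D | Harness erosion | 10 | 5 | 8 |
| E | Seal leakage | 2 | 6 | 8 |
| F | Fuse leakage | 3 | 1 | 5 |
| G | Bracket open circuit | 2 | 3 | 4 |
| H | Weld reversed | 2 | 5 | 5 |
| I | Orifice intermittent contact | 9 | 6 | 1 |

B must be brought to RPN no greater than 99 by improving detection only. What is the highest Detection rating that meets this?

6

B: S=2, O=8, D=8 → current RPN = 128.
Fixed product = 16. Need 16 × D ≤ 99, so D ≤ 99/16 = 6.19.
Maximum integer Detection rating = 6 (gives RPN 96; D=7 would give 112 > 99).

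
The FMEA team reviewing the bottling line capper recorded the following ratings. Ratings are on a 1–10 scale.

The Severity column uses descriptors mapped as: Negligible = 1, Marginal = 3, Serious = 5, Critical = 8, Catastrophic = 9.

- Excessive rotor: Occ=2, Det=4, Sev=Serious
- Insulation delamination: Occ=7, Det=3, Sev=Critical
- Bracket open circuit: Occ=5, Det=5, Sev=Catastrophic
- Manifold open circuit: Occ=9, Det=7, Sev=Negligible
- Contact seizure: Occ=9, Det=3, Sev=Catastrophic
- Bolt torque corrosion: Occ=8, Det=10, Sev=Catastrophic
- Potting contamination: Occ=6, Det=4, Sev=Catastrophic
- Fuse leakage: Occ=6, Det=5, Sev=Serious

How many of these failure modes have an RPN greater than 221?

RPN = Severity × Occurrence × Detection:
  Excessive rotor: 5 × 2 × 4 = 40
  Insulation delamination: 8 × 7 × 3 = 168
  Bracket open circuit: 9 × 5 × 5 = 225
  Manifold open circuit: 1 × 9 × 7 = 63
  Contact seizure: 9 × 9 × 3 = 243
  Bolt torque corrosion: 9 × 8 × 10 = 720
  Potting contamination: 9 × 6 × 4 = 216
  Fuse leakage: 5 × 6 × 5 = 150
Modes with RPN > 221: Bracket open circuit (225), Contact seizure (243), Bolt torque corrosion (720) → 3.

3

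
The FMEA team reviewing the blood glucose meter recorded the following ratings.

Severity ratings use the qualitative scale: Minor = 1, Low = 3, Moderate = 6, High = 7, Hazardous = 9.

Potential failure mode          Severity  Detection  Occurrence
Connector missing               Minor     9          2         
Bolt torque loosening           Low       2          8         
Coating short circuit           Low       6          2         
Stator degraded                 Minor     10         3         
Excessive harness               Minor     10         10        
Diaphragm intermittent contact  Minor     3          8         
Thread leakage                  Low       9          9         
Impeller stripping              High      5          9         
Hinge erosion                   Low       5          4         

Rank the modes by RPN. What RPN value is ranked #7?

30

RPN = Severity × Occurrence × Detection:
  Connector missing: 1 × 2 × 9 = 18
  Bolt torque loosening: 3 × 8 × 2 = 48
  Coating short circuit: 3 × 2 × 6 = 36
  Stator degraded: 1 × 3 × 10 = 30
  Excessive harness: 1 × 10 × 10 = 100
  Diaphragm intermittent contact: 1 × 8 × 3 = 24
  Thread leakage: 3 × 9 × 9 = 243
  Impeller stripping: 7 × 9 × 5 = 315
  Hinge erosion: 3 × 4 × 5 = 60
Sorted descending: 315, 243, 100, 60, 48, 36, 30, 24, 18.
The seventh-highest RPN is 30 (Stator degraded).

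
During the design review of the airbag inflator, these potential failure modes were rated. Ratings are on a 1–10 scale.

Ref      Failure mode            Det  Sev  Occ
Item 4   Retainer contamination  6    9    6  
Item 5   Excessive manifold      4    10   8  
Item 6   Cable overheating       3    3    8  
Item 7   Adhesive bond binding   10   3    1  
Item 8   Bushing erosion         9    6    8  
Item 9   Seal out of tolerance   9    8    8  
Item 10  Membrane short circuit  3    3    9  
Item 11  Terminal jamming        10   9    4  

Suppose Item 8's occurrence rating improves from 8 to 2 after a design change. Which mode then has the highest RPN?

Item 9

RPN = Severity × Occurrence × Detection:
  Item 4: 9 × 6 × 6 = 324
  Item 5: 10 × 8 × 4 = 320
  Item 6: 3 × 8 × 3 = 72
  Item 7: 3 × 1 × 10 = 30
  Item 8: 6 × 8 × 9 = 432
  Item 9: 8 × 8 × 9 = 576
  Item 10: 3 × 9 × 3 = 81
  Item 11: 9 × 4 × 10 = 360
After action: Item 8 → 6 × 2 × 9 = 108.
Revised RPNs: Item 9=576, Item 11=360, Item 4=324, Item 5=320, Item 8=108, Item 10=81, Item 6=72, Item 7=30.
Highest is now Item 9 (576).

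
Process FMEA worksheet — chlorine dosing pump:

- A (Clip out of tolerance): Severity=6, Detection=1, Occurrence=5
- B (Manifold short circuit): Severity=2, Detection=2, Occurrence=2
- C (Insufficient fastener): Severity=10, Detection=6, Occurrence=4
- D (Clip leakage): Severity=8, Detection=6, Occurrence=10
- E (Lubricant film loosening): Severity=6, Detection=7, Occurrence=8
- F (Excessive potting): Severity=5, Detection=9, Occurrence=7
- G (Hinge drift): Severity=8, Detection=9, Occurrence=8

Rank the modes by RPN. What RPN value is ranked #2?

480

RPN = Severity × Occurrence × Detection:
  A: 6 × 5 × 1 = 30
  B: 2 × 2 × 2 = 8
  C: 10 × 4 × 6 = 240
  D: 8 × 10 × 6 = 480
  E: 6 × 8 × 7 = 336
  F: 5 × 7 × 9 = 315
  G: 8 × 8 × 9 = 576
Sorted descending: 576, 480, 336, 315, 240, 30, 8.
The second-highest RPN is 480 (D).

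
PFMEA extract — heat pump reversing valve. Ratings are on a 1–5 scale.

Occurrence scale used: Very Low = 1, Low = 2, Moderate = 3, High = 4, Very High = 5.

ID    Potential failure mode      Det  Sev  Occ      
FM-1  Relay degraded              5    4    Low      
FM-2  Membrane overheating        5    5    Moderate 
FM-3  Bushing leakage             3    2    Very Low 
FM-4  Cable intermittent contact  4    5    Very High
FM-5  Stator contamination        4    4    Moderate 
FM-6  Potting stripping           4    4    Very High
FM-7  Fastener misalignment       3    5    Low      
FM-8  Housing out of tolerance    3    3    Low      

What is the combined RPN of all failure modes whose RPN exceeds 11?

391

RPN = Severity × Occurrence × Detection:
  FM-1: 4 × 2 × 5 = 40
  FM-2: 5 × 3 × 5 = 75
  FM-3: 2 × 1 × 3 = 6
  FM-4: 5 × 5 × 4 = 100
  FM-5: 4 × 3 × 4 = 48
  FM-6: 4 × 5 × 4 = 80
  FM-7: 5 × 2 × 3 = 30
  FM-8: 3 × 2 × 3 = 18
RPN > 11: FM-1 (40), FM-2 (75), FM-4 (100), FM-5 (48), FM-6 (80), FM-7 (30), FM-8 (18).
Sum: 40 + 75 + 100 + 48 + 80 + 30 + 18 = 391.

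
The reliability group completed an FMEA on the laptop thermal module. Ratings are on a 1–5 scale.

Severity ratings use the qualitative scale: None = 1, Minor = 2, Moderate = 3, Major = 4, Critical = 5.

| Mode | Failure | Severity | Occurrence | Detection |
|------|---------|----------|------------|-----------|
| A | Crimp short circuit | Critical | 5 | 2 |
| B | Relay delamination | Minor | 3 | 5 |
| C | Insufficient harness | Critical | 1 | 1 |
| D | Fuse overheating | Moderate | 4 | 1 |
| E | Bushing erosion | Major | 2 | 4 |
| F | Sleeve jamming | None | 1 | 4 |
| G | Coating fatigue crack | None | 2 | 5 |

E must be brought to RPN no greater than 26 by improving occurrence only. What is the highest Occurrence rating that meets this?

E: S=4, O=2, D=4 → current RPN = 32.
Fixed product = 16. Need 16 × O ≤ 26, so O ≤ 26/16 = 1.62.
Maximum integer Occurrence rating = 1 (gives RPN 16; O=2 would give 32 > 26).

1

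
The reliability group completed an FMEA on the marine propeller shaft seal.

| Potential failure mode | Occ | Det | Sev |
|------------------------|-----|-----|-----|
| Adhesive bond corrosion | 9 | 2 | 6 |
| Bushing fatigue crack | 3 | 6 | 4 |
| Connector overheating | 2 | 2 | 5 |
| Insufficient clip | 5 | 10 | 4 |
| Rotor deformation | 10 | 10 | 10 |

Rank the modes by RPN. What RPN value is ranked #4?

72

RPN = Severity × Occurrence × Detection:
  Adhesive bond corrosion: 6 × 9 × 2 = 108
  Bushing fatigue crack: 4 × 3 × 6 = 72
  Connector overheating: 5 × 2 × 2 = 20
  Insufficient clip: 4 × 5 × 10 = 200
  Rotor deformation: 10 × 10 × 10 = 1000
Sorted descending: 1000, 200, 108, 72, 20.
The fourth-highest RPN is 72 (Bushing fatigue crack).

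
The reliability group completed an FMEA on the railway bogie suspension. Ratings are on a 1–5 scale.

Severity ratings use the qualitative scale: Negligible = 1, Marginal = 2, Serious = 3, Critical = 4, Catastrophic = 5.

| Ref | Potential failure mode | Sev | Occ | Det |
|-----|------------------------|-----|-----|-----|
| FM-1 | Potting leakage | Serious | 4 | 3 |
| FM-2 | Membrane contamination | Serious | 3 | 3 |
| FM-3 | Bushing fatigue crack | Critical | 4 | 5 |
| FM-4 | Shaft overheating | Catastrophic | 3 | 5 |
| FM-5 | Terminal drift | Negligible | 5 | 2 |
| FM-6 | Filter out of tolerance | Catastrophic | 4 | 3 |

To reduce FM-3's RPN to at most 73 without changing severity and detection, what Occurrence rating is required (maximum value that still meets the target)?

3

FM-3: S=4, O=4, D=5 → current RPN = 80.
Fixed product = 20. Need 20 × O ≤ 73, so O ≤ 73/20 = 3.65.
Maximum integer Occurrence rating = 3 (gives RPN 60; O=4 would give 80 > 73).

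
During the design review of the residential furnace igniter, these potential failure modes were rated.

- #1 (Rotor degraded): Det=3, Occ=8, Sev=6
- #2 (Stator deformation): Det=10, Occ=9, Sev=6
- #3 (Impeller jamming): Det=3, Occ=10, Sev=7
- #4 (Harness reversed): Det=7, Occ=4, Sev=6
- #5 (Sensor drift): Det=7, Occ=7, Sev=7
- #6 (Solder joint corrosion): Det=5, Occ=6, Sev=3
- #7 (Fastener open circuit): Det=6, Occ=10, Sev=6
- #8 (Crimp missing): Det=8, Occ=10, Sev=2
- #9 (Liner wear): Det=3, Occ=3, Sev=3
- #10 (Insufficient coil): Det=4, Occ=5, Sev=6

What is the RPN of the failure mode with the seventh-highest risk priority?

144

RPN = Severity × Occurrence × Detection:
  #1: 6 × 8 × 3 = 144
  #2: 6 × 9 × 10 = 540
  #3: 7 × 10 × 3 = 210
  #4: 6 × 4 × 7 = 168
  #5: 7 × 7 × 7 = 343
  #6: 3 × 6 × 5 = 90
  #7: 6 × 10 × 6 = 360
  #8: 2 × 10 × 8 = 160
  #9: 3 × 3 × 3 = 27
  #10: 6 × 5 × 4 = 120
Sorted descending: 540, 360, 343, 210, 168, 160, 144, 120, 90, 27.
The seventh-highest RPN is 144 (#1).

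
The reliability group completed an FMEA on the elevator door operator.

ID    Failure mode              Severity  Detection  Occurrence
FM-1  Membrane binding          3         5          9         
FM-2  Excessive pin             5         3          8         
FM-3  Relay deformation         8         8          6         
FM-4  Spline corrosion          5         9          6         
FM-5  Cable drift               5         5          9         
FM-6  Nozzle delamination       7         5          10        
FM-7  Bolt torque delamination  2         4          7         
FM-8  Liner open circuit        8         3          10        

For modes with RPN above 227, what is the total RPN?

RPN = Severity × Occurrence × Detection:
  FM-1: 3 × 9 × 5 = 135
  FM-2: 5 × 8 × 3 = 120
  FM-3: 8 × 6 × 8 = 384
  FM-4: 5 × 6 × 9 = 270
  FM-5: 5 × 9 × 5 = 225
  FM-6: 7 × 10 × 5 = 350
  FM-7: 2 × 7 × 4 = 56
  FM-8: 8 × 10 × 3 = 240
RPN > 227: FM-3 (384), FM-4 (270), FM-6 (350), FM-8 (240).
Sum: 384 + 270 + 350 + 240 = 1244.

1244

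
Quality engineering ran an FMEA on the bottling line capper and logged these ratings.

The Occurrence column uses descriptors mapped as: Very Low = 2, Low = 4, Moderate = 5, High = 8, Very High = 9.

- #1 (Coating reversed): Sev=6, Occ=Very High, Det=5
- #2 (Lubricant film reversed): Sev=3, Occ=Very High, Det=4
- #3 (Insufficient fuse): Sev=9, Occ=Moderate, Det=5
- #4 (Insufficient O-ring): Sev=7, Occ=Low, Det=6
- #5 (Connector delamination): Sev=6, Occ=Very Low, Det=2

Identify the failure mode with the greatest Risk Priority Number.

#1

RPN = Severity × Occurrence × Detection:
  #1: 6 × 9 × 5 = 270
  #2: 3 × 9 × 4 = 108
  #3: 9 × 5 × 5 = 225
  #4: 7 × 4 × 6 = 168
  #5: 6 × 2 × 2 = 24
Highest RPN is 270 → #1.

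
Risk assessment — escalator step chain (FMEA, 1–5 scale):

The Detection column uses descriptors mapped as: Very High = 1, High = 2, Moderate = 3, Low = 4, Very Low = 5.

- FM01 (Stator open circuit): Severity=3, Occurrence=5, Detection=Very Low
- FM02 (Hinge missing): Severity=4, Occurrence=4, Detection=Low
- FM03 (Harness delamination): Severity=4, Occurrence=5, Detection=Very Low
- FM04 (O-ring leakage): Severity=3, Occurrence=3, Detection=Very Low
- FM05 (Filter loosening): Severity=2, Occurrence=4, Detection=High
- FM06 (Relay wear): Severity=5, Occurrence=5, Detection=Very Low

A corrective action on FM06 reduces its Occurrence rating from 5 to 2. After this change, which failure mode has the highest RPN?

RPN = Severity × Occurrence × Detection:
  FM01: 3 × 5 × 5 = 75
  FM02: 4 × 4 × 4 = 64
  FM03: 4 × 5 × 5 = 100
  FM04: 3 × 3 × 5 = 45
  FM05: 2 × 4 × 2 = 16
  FM06: 5 × 5 × 5 = 125
After action: FM06 → 5 × 2 × 5 = 50.
Revised RPNs: FM03=100, FM01=75, FM02=64, FM06=50, FM04=45, FM05=16.
Highest is now FM03 (100).

FM03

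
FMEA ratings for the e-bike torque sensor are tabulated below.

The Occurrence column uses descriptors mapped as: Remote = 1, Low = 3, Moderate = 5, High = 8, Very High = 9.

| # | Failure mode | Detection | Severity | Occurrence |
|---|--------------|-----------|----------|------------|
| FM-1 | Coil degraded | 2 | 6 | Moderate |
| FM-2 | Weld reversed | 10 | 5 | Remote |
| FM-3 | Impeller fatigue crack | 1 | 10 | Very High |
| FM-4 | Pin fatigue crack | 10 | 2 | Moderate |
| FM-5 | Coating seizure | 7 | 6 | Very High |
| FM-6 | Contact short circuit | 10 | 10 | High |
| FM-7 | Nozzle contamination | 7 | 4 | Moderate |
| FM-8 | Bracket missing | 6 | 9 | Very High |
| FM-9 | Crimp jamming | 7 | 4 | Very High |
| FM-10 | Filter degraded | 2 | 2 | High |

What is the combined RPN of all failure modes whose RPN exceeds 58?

RPN = Severity × Occurrence × Detection:
  FM-1: 6 × 5 × 2 = 60
  FM-2: 5 × 1 × 10 = 50
  FM-3: 10 × 9 × 1 = 90
  FM-4: 2 × 5 × 10 = 100
  FM-5: 6 × 9 × 7 = 378
  FM-6: 10 × 8 × 10 = 800
  FM-7: 4 × 5 × 7 = 140
  FM-8: 9 × 9 × 6 = 486
  FM-9: 4 × 9 × 7 = 252
  FM-10: 2 × 8 × 2 = 32
RPN > 58: FM-1 (60), FM-3 (90), FM-4 (100), FM-5 (378), FM-6 (800), FM-7 (140), FM-8 (486), FM-9 (252).
Sum: 60 + 90 + 100 + 378 + 800 + 140 + 486 + 252 = 2306.

2306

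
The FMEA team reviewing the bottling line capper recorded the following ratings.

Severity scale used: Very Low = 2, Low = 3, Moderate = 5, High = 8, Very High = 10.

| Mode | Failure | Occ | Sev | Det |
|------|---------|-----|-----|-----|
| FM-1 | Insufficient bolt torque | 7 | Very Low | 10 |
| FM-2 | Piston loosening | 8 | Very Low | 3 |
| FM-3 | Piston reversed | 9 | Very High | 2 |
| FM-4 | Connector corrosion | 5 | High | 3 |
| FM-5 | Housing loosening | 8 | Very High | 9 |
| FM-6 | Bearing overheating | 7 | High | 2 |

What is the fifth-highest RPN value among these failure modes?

RPN = Severity × Occurrence × Detection:
  FM-1: 2 × 7 × 10 = 140
  FM-2: 2 × 8 × 3 = 48
  FM-3: 10 × 9 × 2 = 180
  FM-4: 8 × 5 × 3 = 120
  FM-5: 10 × 8 × 9 = 720
  FM-6: 8 × 7 × 2 = 112
Sorted descending: 720, 180, 140, 120, 112, 48.
The fifth-highest RPN is 112 (FM-6).

112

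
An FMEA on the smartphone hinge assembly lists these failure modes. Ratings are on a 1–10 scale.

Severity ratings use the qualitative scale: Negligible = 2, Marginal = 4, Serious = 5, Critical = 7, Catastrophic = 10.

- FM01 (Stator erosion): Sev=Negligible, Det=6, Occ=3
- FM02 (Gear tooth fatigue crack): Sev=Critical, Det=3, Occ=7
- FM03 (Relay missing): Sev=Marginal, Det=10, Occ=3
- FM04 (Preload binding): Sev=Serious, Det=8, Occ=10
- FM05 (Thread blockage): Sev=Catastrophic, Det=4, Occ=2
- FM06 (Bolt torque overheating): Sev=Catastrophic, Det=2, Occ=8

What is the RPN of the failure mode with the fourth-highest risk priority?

RPN = Severity × Occurrence × Detection:
  FM01: 2 × 3 × 6 = 36
  FM02: 7 × 7 × 3 = 147
  FM03: 4 × 3 × 10 = 120
  FM04: 5 × 10 × 8 = 400
  FM05: 10 × 2 × 4 = 80
  FM06: 10 × 8 × 2 = 160
Sorted descending: 400, 160, 147, 120, 80, 36.
The fourth-highest RPN is 120 (FM03).

120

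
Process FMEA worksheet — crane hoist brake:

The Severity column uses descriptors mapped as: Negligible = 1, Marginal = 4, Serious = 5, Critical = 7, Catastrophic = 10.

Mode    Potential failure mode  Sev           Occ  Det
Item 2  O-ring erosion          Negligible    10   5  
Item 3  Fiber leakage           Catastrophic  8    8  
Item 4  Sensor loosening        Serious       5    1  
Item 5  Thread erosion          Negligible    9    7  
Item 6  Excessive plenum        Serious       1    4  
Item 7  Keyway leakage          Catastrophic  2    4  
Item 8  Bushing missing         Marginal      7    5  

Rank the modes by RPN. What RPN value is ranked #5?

RPN = Severity × Occurrence × Detection:
  Item 2: 1 × 10 × 5 = 50
  Item 3: 10 × 8 × 8 = 640
  Item 4: 5 × 5 × 1 = 25
  Item 5: 1 × 9 × 7 = 63
  Item 6: 5 × 1 × 4 = 20
  Item 7: 10 × 2 × 4 = 80
  Item 8: 4 × 7 × 5 = 140
Sorted descending: 640, 140, 80, 63, 50, 25, 20.
The fifth-highest RPN is 50 (Item 2).

50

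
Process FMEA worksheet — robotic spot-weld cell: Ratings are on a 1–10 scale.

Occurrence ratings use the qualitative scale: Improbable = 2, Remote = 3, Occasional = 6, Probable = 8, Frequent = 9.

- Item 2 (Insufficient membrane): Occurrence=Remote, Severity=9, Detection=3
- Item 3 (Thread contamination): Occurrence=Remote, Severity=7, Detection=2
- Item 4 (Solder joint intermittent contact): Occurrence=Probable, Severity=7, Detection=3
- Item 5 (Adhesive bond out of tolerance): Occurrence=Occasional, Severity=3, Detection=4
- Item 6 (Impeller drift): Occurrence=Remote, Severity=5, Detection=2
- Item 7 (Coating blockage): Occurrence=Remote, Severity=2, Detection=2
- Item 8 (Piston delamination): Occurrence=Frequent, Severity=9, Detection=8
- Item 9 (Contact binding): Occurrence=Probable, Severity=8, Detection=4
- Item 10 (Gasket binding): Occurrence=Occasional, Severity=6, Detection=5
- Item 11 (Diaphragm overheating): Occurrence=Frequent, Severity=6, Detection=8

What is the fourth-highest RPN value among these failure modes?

180

RPN = Severity × Occurrence × Detection:
  Item 2: 9 × 3 × 3 = 81
  Item 3: 7 × 3 × 2 = 42
  Item 4: 7 × 8 × 3 = 168
  Item 5: 3 × 6 × 4 = 72
  Item 6: 5 × 3 × 2 = 30
  Item 7: 2 × 3 × 2 = 12
  Item 8: 9 × 9 × 8 = 648
  Item 9: 8 × 8 × 4 = 256
  Item 10: 6 × 6 × 5 = 180
  Item 11: 6 × 9 × 8 = 432
Sorted descending: 648, 432, 256, 180, 168, 81, 72, 42, 30, 12.
The fourth-highest RPN is 180 (Item 10).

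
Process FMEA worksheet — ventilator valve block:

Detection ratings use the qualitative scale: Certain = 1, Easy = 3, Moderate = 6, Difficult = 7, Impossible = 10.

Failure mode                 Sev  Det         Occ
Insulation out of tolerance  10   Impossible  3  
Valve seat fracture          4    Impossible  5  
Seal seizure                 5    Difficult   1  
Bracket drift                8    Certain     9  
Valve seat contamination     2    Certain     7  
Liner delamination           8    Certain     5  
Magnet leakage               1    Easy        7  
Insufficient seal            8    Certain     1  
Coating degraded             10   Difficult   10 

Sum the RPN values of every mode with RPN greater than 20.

1368

RPN = Severity × Occurrence × Detection:
  Insulation out of tolerance: 10 × 3 × 10 = 300
  Valve seat fracture: 4 × 5 × 10 = 200
  Seal seizure: 5 × 1 × 7 = 35
  Bracket drift: 8 × 9 × 1 = 72
  Valve seat contamination: 2 × 7 × 1 = 14
  Liner delamination: 8 × 5 × 1 = 40
  Magnet leakage: 1 × 7 × 3 = 21
  Insufficient seal: 8 × 1 × 1 = 8
  Coating degraded: 10 × 10 × 7 = 700
RPN > 20: Insulation out of tolerance (300), Valve seat fracture (200), Seal seizure (35), Bracket drift (72), Liner delamination (40), Magnet leakage (21), Coating degraded (700).
Sum: 300 + 200 + 35 + 72 + 40 + 21 + 700 = 1368.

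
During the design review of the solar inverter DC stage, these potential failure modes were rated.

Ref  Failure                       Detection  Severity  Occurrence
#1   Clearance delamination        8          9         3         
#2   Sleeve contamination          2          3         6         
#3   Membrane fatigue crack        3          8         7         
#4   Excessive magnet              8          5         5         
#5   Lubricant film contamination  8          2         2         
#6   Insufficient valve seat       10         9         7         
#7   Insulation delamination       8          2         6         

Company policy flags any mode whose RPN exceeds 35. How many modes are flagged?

RPN = Severity × Occurrence × Detection:
  #1: 9 × 3 × 8 = 216
  #2: 3 × 6 × 2 = 36
  #3: 8 × 7 × 3 = 168
  #4: 5 × 5 × 8 = 200
  #5: 2 × 2 × 8 = 32
  #6: 9 × 7 × 10 = 630
  #7: 2 × 6 × 8 = 96
Modes with RPN > 35: #1 (216), #2 (36), #3 (168), #4 (200), #6 (630), #7 (96) → 6.

6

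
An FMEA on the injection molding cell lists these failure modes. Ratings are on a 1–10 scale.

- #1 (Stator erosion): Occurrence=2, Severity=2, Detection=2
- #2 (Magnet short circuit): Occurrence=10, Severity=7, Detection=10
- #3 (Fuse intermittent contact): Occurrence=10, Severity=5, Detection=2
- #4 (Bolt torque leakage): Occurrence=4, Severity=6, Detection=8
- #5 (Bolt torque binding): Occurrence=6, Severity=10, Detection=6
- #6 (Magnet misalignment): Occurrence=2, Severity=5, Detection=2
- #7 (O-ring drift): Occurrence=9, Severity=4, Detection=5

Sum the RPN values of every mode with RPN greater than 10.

RPN = Severity × Occurrence × Detection:
  #1: 2 × 2 × 2 = 8
  #2: 7 × 10 × 10 = 700
  #3: 5 × 10 × 2 = 100
  #4: 6 × 4 × 8 = 192
  #5: 10 × 6 × 6 = 360
  #6: 5 × 2 × 2 = 20
  #7: 4 × 9 × 5 = 180
RPN > 10: #2 (700), #3 (100), #4 (192), #5 (360), #6 (20), #7 (180).
Sum: 700 + 100 + 192 + 360 + 20 + 180 = 1552.

1552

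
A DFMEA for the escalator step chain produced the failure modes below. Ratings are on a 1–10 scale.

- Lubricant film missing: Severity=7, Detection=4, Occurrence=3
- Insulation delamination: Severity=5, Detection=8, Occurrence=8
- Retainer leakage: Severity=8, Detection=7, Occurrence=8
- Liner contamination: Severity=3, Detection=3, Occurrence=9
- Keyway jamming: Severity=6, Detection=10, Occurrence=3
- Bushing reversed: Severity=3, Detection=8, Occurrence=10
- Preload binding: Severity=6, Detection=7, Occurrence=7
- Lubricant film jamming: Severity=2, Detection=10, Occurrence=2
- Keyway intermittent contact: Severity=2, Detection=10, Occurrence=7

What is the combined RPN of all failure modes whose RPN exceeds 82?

RPN = Severity × Occurrence × Detection:
  Lubricant film missing: 7 × 3 × 4 = 84
  Insulation delamination: 5 × 8 × 8 = 320
  Retainer leakage: 8 × 8 × 7 = 448
  Liner contamination: 3 × 9 × 3 = 81
  Keyway jamming: 6 × 3 × 10 = 180
  Bushing reversed: 3 × 10 × 8 = 240
  Preload binding: 6 × 7 × 7 = 294
  Lubricant film jamming: 2 × 2 × 10 = 40
  Keyway intermittent contact: 2 × 7 × 10 = 140
RPN > 82: Lubricant film missing (84), Insulation delamination (320), Retainer leakage (448), Keyway jamming (180), Bushing reversed (240), Preload binding (294), Keyway intermittent contact (140).
Sum: 84 + 320 + 448 + 180 + 240 + 294 + 140 = 1706.

1706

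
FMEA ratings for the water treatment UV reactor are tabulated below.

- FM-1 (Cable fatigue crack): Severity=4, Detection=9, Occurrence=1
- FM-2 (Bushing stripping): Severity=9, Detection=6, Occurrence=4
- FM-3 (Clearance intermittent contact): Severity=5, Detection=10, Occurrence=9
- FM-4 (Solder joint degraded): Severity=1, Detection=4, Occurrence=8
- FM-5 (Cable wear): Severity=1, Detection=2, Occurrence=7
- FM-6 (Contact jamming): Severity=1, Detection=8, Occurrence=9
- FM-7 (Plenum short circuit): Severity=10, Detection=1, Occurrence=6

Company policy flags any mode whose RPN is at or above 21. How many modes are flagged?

6

RPN = Severity × Occurrence × Detection:
  FM-1: 4 × 1 × 9 = 36
  FM-2: 9 × 4 × 6 = 216
  FM-3: 5 × 9 × 10 = 450
  FM-4: 1 × 8 × 4 = 32
  FM-5: 1 × 7 × 2 = 14
  FM-6: 1 × 9 × 8 = 72
  FM-7: 10 × 6 × 1 = 60
Modes with RPN ≥ 21: FM-1 (36), FM-2 (216), FM-3 (450), FM-4 (32), FM-6 (72), FM-7 (60) → 6.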